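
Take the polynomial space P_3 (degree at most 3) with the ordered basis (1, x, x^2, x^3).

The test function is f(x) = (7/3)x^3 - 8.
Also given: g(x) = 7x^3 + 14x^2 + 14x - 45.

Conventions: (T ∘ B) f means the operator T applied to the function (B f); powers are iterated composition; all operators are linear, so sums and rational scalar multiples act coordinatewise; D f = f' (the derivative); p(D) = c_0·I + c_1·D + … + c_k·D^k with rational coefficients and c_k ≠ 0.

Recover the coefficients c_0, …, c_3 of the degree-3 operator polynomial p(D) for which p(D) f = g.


p(D) = 3·I + 2·D + D^2 − (3/2)·D^3, i.e. c_0 = 3, c_1 = 2, c_2 = 1, c_3 = -3/2

D^0 f = (7/3)x^3 - 8
D^1 f = 7x^2
D^2 f = 14x
D^3 f = 14
matching coefficients of g against c_0 f + c_1 Df + … from the top degree down determines the c_i
solution: c_0 = 3, c_1 = 2, c_2 = 1, c_3 = -3/2


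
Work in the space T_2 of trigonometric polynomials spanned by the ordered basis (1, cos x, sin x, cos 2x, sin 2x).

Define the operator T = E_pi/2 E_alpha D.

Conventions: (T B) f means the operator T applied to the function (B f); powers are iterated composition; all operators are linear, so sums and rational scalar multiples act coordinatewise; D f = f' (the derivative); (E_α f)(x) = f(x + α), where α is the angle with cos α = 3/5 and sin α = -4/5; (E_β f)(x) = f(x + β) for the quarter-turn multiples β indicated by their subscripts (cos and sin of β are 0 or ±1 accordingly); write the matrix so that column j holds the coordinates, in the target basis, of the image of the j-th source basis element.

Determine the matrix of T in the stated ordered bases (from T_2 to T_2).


the matrix is [[0, 0, 0, 0, 0]; [0, -3/5, 4/5, 0, 0]; [0, -4/5, -3/5, 0, 0]; [0, 0, 0, -48/25, 14/25]; [0, 0, 0, -14/25, -48/25]] (rows listed top to bottom)

image of 1: 0
image of cos x: -(3/5)cos x - (4/5)sin x
image of sin x: (4/5)cos x - (3/5)sin x
image of cos 2x: -(48/25)cos 2x - (14/25)sin 2x
image of sin 2x: (14/25)cos 2x - (48/25)sin 2x
each image's coordinates form column j of the matrix


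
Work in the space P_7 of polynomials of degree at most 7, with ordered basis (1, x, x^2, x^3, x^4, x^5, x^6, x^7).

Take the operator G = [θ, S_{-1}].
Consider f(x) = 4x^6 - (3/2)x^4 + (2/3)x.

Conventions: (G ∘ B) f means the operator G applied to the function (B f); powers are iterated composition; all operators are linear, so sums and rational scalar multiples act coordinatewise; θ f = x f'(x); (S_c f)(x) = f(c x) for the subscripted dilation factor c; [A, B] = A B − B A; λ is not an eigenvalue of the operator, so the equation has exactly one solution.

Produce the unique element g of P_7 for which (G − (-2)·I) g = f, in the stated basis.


the image equals g(x) = 2x^6 - (3/4)x^4 + (1/3)x

write g with unknown coordinates in the stated basis and equate coefficients in (G − (-2)·I) g = f
solving from the highest basis element down gives g = 2x^6 - (3/4)x^4 + (1/3)x
check: G g = 0
so G g − (-2)·g = 4x^6 - (3/2)x^4 + (2/3)x = f ✓


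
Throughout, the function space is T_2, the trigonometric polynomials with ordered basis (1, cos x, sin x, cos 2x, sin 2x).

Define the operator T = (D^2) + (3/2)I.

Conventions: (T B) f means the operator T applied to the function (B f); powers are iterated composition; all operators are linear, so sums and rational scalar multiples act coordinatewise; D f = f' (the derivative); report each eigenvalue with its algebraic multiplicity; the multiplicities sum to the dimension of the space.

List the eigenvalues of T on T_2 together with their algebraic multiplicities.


image of 1: 3/2
image of cos x: (1/2)cos x
image of sin x: (1/2)sin x
image of cos 2x: -(5/2)cos 2x
image of sin 2x: -(5/2)sin 2x
the matrix is diagonal; its diagonal is (3/2, 1/2, 1/2, -5/2, -5/2)
for a triangular matrix the eigenvalues are the diagonal entries, with algebraic multiplicity their repetition count

λ = -5/2 (multiplicity 2), λ = 1/2 (multiplicity 2), λ = 3/2 (multiplicity 1)


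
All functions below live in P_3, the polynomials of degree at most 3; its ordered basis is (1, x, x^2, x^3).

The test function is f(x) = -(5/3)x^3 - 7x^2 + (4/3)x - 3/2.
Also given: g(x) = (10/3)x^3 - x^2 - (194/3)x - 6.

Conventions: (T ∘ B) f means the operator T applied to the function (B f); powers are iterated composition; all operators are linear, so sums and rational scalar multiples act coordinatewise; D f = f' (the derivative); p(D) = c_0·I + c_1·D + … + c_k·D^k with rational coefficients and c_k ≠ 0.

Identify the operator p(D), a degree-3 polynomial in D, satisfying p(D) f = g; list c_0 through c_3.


D^0 f = -(5/3)x^3 - 7x^2 + (4/3)x - 3/2
D^1 f = -5x^2 - 14x + 4/3
D^2 f = -10x - 14
D^3 f = -10
matching coefficients of g against c_0 f + c_1 Df + … from the top degree down determines the c_i
solution: c_0 = -2, c_1 = 3, c_2 = 2, c_3 = -3/2

c_0 = -2, c_1 = 3, c_2 = 2, c_3 = -3/2


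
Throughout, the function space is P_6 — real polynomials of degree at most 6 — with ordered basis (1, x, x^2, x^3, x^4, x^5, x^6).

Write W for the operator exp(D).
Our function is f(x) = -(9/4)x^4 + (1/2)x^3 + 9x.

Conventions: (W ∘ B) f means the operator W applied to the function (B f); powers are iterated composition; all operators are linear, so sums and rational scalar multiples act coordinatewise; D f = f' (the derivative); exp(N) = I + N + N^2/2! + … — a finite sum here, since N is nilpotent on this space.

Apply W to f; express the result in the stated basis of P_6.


order-1 term: -9x^3 + (3/2)x^2 + 9
order-2 term: -(27/2)x^2 + (3/2)x
order-3 term: -9x + 1/2
order-4 term: -9/4
the series for exp(D) f terminates at order 4
exp(D) f = -(9/4)x^4 - (17/2)x^3 - 12x^2 + (3/2)x + 29/4

the image equals g(x) = -(9/4)x^4 - (17/2)x^3 - 12x^2 + (3/2)x + 29/4


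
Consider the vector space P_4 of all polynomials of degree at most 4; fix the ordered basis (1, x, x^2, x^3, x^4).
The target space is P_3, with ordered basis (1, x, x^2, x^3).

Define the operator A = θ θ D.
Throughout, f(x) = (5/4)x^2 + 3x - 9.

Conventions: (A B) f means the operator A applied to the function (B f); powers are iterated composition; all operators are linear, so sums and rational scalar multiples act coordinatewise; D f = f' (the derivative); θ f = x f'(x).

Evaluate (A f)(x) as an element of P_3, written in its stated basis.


D f = (5/2)x + 3
θ D f = (5/2)x
θ θ D f = (5/2)x

the image equals g(x) = (5/2)x


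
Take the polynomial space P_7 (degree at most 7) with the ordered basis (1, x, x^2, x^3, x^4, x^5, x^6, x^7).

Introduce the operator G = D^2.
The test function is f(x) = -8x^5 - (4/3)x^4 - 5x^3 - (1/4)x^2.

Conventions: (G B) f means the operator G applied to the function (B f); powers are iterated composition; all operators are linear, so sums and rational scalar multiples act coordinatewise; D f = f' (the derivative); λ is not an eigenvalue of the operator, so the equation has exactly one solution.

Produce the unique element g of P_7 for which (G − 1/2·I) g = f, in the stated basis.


write g with unknown coordinates in the stated basis and equate coefficients in (G − 1/2·I) g = f
solving from the highest basis element down gives g = 16x^5 + (8/3)x^4 + 650x^3 + (129/2)x^2 + 7800x + 258
check: G g = 320x^3 + 32x^2 + 3900x + 129
so G g − 1/2·g = -8x^5 - (4/3)x^4 - 5x^3 - (1/4)x^2 = f ✓

the image equals g(x) = 16x^5 + (8/3)x^4 + 650x^3 + (129/2)x^2 + 7800x + 258


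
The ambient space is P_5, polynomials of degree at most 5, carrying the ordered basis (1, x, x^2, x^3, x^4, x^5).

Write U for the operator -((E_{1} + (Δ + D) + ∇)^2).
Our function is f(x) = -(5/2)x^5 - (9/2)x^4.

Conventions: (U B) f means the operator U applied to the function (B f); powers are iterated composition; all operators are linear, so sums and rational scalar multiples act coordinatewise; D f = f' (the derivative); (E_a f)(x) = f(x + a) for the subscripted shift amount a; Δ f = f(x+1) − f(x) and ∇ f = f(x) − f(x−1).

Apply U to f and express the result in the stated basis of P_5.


g(x) = (5/2)x^5 + (209/2)x^4 + 994x^3 + 1668x^2 + 1840x + 733

E_{1} f = -(5/2)x^5 - 17x^4 - 43x^3 - 52x^2 - (61/2)x - 7
Δ f = -(25/2)x^4 - 43x^3 - 52x^2 - (61/2)x - 7
D f = -(25/2)x^4 - 18x^3
(Δ + D) f = -25x^4 - 61x^3 - 52x^2 - (61/2)x - 7
∇ f = -(25/2)x^4 + 7x^3 + 2x^2 - (11/2)x + 2
(E_{1} + (Δ + D) + ∇) f = -(5/2)x^5 - (109/2)x^4 - 97x^3 - 102x^2 - (133/2)x - 12
E_{1} (E_{1} + (Δ + D) + ∇) f = -(5/2)x^5 - 67x^4 - 340x^3 - 745x^2 - 792x - 669/2
Δ (E_{1} + (Δ + D) + ∇) f = -(25/2)x^4 - 243x^3 - 643x^2 - (1451/2)x - 645/2
D (E_{1} + (Δ + D) + ∇) f = -(25/2)x^4 - 218x^3 - 291x^2 - 204x - 133/2
(Δ + D) (E_{1} + (Δ + D) + ∇) f = -25x^4 - 461x^3 - 934x^2 - (1859/2)x - 389
∇ (E_{1} + (Δ + D) + ∇) f = -(25/2)x^4 - 193x^3 + 11x^2 - (237/2)x - 19/2
(E_{1} + (Δ + D) + ∇) (E_{1} + (Δ + D) + ∇) f = -(5/2)x^5 - (209/2)x^4 - 994x^3 - 1668x^2 - 1840x - 733
(-((E_{1} + (Δ + D) + ∇)^2)) f = (5/2)x^5 + (209/2)x^4 + 994x^3 + 1668x^2 + 1840x + 733


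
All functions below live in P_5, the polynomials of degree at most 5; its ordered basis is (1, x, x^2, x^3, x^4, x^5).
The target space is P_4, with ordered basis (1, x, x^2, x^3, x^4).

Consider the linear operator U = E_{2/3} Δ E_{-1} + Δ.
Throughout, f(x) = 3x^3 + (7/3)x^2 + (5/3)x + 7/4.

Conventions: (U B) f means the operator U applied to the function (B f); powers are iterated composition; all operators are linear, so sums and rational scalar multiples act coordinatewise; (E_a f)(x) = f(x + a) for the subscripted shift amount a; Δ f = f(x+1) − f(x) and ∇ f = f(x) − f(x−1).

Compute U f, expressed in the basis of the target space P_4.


E_{-1} f = 3x^3 - (20/3)x^2 + 6x - 7/12
Δ E_{-1} f = 9x^2 - (13/3)x + 7/3
E_{2/3} Δ E_{-1} f = 9x^2 + (23/3)x + 31/9
Δ f = 9x^2 + (41/3)x + 7
(E_{2/3} Δ E_{-1} + Δ) f = 18x^2 + (64/3)x + 94/9

the image equals g(x) = 18x^2 + (64/3)x + 94/9


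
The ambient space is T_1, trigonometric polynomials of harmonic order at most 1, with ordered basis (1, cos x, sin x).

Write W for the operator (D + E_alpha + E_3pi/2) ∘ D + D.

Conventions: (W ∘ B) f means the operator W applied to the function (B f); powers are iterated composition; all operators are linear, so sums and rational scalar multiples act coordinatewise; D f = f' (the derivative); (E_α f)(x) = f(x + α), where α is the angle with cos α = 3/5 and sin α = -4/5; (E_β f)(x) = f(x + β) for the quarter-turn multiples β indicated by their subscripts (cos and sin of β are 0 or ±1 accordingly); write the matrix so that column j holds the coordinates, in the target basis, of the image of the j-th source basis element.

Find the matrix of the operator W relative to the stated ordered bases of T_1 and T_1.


image of 1: 0
image of cos x: (4/5)cos x - (8/5)sin x
image of sin x: (8/5)cos x + (4/5)sin x
each image's coordinates form column j of the matrix

the matrix is [[0, 0, 0]; [0, 4/5, 8/5]; [0, -8/5, 4/5]] (rows listed top to bottom)


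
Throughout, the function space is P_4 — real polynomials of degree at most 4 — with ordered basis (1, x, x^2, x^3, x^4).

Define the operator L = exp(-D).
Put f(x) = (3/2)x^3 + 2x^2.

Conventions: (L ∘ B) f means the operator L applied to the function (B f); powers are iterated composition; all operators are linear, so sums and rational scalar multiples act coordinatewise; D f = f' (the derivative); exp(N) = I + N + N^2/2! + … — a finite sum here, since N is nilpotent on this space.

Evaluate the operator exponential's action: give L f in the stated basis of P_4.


order-1 term: -(9/2)x^2 - 4x
order-2 term: (9/2)x + 2
order-3 term: -3/2
the series for exp(-D) f terminates at order 3
exp(-D) f = (3/2)x^3 - (5/2)x^2 + (1/2)x + 1/2

the image equals g(x) = (3/2)x^3 - (5/2)x^2 + (1/2)x + 1/2


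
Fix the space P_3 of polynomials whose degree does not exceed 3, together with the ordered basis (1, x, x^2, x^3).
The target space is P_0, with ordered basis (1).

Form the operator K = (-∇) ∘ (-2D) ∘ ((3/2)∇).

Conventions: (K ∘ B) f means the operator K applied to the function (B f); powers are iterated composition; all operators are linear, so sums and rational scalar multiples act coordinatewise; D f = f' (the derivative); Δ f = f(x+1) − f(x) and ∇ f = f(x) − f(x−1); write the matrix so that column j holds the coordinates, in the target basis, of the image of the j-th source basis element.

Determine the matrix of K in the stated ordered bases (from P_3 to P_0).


the matrix is [[0, 0, 0, 18]] (rows listed top to bottom)

image of 1: 0
image of x: 0
image of x^2: 0
image of x^3: 18
each image's coordinates form column j of the matrix


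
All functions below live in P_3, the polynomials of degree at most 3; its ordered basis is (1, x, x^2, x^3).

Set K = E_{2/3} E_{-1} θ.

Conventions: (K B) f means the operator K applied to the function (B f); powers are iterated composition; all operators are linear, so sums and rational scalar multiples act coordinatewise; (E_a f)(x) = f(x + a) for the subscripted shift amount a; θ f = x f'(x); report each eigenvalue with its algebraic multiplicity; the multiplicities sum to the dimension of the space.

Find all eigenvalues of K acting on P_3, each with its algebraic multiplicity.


image of 1: 0
image of x: x - 1/3
image of x^2: 2x^2 - (4/3)x + 2/9
image of x^3: 3x^3 - 3x^2 + x - 1/9
the matrix is upper triangular; its diagonal is (0, 1, 2, 3)
for a triangular matrix the eigenvalues are the diagonal entries, with algebraic multiplicity their repetition count

λ = 0 (multiplicity 1), λ = 1 (multiplicity 1), λ = 2 (multiplicity 1), λ = 3 (multiplicity 1)


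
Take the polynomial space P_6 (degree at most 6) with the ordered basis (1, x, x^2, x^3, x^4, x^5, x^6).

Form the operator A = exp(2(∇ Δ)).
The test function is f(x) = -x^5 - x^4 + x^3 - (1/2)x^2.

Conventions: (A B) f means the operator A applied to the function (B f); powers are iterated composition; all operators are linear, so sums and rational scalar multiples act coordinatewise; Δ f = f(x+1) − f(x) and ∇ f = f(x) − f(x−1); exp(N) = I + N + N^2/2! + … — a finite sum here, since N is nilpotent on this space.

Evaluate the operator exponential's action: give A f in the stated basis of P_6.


the image equals g(x) = -x^5 - x^4 - 39x^3 - (49/2)x^2 - 248x - 54

order-1 term: -40x^3 - 24x^2 - 8x - 6
order-2 term: -240x - 48
the series for exp(2(∇ Δ)) f terminates at order 2
exp(2(∇ Δ)) f = -x^5 - x^4 - 39x^3 - (49/2)x^2 - 248x - 54


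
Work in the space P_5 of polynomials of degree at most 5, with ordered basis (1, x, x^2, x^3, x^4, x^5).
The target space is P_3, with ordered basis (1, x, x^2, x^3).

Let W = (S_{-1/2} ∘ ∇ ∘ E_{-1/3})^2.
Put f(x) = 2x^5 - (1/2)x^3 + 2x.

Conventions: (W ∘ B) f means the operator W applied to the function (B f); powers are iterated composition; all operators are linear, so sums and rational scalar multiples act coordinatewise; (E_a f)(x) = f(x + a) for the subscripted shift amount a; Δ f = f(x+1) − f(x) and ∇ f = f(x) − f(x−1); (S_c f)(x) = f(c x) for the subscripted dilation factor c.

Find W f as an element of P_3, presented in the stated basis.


E_{-1/3} f = 2x^5 - (10/3)x^4 + (31/18)x^3 - (13/54)x^2 + (317/162)x - 319/486
∇ E_{-1/3} f = 10x^4 - (100/3)x^3 + (271/6)x^2 - (1565/54)x + 1499/162
S_{-1/2} ∇ E_{-1/3} f = (5/8)x^4 + (25/6)x^3 + (271/24)x^2 + (1565/108)x + 1499/162
E_{-1/3} (S_{-1/2} ∘ ∇ ∘ E_{-1/3}) f = (5/8)x^4 + (10/3)x^3 + (181/24)x^2 + (223/27)x + 448/81
∇ E_{-1/3} (S_{-1/2} ∘ ∇ ∘ E_{-1/3}) f = (5/2)x^3 + (25/4)x^2 + (91/12)x + 185/54
S_{-1/2} ∇ E_{-1/3} (S_{-1/2} ∘ ∇ ∘ E_{-1/3}) f = -(5/16)x^3 + (25/16)x^2 - (91/24)x + 185/54

g(x) = -(5/16)x^3 + (25/16)x^2 - (91/24)x + 185/54


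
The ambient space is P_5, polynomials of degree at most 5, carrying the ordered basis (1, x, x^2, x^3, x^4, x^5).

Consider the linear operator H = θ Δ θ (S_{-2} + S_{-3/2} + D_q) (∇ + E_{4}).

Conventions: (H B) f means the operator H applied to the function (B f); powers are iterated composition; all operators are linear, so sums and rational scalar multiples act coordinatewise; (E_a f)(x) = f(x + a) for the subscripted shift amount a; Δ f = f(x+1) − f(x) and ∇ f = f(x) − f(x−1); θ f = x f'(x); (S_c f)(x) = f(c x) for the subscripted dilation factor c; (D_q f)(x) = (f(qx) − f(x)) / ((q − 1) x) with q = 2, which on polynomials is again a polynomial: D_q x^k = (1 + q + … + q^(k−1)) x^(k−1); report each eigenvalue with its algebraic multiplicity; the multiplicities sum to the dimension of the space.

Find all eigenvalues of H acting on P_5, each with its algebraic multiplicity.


λ = 0 (multiplicity 6)

image of 1: 0
image of x: 0
image of x^2: 25x
image of x^3: -(819/4)x^2 + (2405/8)x
image of x^4: 1011x^3 - 2814x^2 + (2469/2)x
image of x^5: -(31675/8)x^4 + (333183/16)x^3 - (9271/8)x^2 + (524797/32)x
the matrix is upper triangular; its diagonal is (0, 0, 0, 0, 0, 0)
for a triangular matrix the eigenvalues are the diagonal entries, with algebraic multiplicity their repetition count


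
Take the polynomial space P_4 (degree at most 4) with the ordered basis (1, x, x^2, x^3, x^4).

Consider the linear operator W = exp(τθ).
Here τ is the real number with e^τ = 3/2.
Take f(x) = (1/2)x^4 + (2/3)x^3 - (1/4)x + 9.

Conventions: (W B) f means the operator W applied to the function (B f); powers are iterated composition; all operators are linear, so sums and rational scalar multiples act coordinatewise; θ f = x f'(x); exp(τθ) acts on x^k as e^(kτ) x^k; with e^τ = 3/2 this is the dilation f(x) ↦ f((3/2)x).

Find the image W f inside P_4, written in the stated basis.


exp(τθ) x^k = e^(kτ) x^k; with e^τ = 3/2 this sends x^k to (3/2)^k x^k
x ↦ 3/2 x
x^3 ↦ 27/8 x^3
x^4 ↦ 81/16 x^4
applying this coordinatewise to f: exp(τθ) f = (81/32)x^4 + (9/4)x^3 - (3/8)x + 9

g(x) = (81/32)x^4 + (9/4)x^3 - (3/8)x + 9


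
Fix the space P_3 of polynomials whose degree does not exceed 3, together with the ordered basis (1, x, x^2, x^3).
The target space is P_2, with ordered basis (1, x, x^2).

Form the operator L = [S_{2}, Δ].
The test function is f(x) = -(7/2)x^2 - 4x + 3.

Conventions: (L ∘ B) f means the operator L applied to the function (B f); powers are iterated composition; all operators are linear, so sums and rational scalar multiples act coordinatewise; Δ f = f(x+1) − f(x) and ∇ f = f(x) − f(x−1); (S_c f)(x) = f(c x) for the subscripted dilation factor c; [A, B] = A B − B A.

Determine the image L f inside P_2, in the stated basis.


Δ f = -7x - 15/2
S_{2} Δ f = -14x - 15/2
S_{2} f = -14x^2 - 8x + 3
Δ S_{2} f = -28x - 22
[S_{2}, Δ] f = 14x + 29/2

the image equals g(x) = 14x + 29/2


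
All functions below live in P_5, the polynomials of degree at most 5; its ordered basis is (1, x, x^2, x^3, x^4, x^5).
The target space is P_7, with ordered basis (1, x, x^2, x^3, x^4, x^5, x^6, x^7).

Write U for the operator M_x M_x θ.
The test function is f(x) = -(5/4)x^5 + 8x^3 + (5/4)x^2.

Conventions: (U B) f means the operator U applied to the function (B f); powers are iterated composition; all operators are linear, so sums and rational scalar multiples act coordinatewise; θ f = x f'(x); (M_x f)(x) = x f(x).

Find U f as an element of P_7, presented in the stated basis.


g(x) = -(25/4)x^7 + 24x^5 + (5/2)x^4

θ f = -(25/4)x^5 + 24x^3 + (5/2)x^2
M_x θ f = -(25/4)x^6 + 24x^4 + (5/2)x^3
M_x M_x θ f = -(25/4)x^7 + 24x^5 + (5/2)x^4


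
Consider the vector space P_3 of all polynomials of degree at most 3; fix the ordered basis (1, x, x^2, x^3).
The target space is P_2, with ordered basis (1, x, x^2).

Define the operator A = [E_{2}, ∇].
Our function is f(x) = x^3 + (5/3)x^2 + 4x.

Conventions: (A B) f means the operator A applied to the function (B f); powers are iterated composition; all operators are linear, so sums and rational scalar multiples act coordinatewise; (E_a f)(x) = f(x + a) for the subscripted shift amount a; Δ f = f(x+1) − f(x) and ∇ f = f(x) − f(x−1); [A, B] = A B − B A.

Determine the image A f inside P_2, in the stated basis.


∇ f = 3x^2 + (1/3)x + 10/3
E_{2} ∇ f = 3x^2 + (37/3)x + 16
E_{2} f = x^3 + (23/3)x^2 + (68/3)x + 68/3
∇ E_{2} f = 3x^2 + (37/3)x + 16
[E_{2}, ∇] f = 0

g(x) = 0


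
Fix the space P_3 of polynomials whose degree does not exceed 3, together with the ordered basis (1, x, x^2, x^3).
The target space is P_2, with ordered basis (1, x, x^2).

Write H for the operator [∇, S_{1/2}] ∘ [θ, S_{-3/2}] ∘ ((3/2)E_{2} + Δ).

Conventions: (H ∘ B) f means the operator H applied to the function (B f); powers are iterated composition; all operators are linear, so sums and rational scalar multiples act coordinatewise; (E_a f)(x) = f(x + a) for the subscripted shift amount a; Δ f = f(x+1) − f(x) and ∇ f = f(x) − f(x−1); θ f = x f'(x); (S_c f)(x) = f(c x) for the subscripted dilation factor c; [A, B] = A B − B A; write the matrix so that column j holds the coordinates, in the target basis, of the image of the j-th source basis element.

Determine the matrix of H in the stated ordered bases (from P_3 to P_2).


the matrix is [[0, 0, 0, 0]; [0, 0, 0, 0]; [0, 0, 0, 0]] (rows listed top to bottom)

image of 1: 0
image of x: 0
image of x^2: 0
image of x^3: 0
each image's coordinates form column j of the matrix


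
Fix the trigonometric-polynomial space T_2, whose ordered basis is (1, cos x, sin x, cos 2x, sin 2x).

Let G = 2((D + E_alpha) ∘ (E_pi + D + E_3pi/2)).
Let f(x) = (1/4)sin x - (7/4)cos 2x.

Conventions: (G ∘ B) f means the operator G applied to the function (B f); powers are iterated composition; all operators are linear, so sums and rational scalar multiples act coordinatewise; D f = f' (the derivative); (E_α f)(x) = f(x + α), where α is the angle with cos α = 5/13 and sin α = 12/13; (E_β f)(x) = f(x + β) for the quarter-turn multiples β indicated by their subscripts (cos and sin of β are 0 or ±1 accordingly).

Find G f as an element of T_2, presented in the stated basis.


the image equals g(x) = -(25/26)cos x - (5/26)sin x + (3206/169)cos 2x - (833/169)sin 2x

E_pi f = -(1/4)sin x - (7/4)cos 2x
D f = (1/4)cos x + (7/2)sin 2x
E_3pi/2 f = -(1/4)cos x + (7/4)cos 2x
(E_pi + D + E_3pi/2) f = -(1/4)sin x + (7/2)sin 2x
D (E_pi + D + E_3pi/2) f = -(1/4)cos x + 7cos 2x
E_alpha (E_pi + D + E_3pi/2) f = -(3/13)cos x - (5/52)sin x + (420/169)cos 2x - (833/338)sin 2x
(D + E_alpha) (E_pi + D + E_3pi/2) f = -(25/52)cos x - (5/52)sin x + (1603/169)cos 2x - (833/338)sin 2x
(2((D + E_alpha) ∘ (E_pi + D + E_3pi/2))) f = -(25/26)cos x - (5/26)sin x + (3206/169)cos 2x - (833/169)sin 2x


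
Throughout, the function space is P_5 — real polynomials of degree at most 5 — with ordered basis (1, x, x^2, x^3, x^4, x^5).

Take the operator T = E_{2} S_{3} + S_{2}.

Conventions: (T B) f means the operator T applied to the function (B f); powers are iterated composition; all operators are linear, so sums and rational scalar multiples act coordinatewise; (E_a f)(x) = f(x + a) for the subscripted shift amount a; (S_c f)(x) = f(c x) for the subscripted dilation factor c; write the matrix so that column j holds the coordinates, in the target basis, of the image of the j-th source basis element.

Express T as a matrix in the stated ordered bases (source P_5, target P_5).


the matrix is [[2, 6, 36, 216, 1296, 7776]; [0, 5, 36, 324, 2592, 19440]; [0, 0, 13, 162, 1944, 19440]; [0, 0, 0, 35, 648, 9720]; [0, 0, 0, 0, 97, 2430]; [0, 0, 0, 0, 0, 275]] (rows listed top to bottom)

image of 1: 2
image of x: 5x + 6
image of x^2: 13x^2 + 36x + 36
image of x^3: 35x^3 + 162x^2 + 324x + 216
image of x^4: 97x^4 + 648x^3 + 1944x^2 + 2592x + 1296
image of x^5: 275x^5 + 2430x^4 + 9720x^3 + 19440x^2 + 19440x + 7776
each image's coordinates form column j of the matrix


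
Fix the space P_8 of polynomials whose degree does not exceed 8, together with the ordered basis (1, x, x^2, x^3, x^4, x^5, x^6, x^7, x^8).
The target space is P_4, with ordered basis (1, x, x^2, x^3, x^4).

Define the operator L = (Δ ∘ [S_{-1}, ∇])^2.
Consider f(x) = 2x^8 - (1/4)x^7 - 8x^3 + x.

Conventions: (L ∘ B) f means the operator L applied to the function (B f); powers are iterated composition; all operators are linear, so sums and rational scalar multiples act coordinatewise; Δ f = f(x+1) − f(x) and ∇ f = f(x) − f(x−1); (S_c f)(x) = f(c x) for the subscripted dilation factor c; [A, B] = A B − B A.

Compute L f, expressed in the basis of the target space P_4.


g(x) = 13440x^4 - 840x^3 + 67200x^2 - 2100x + 24192

∇ f = 16x^7 - (231/4)x^6 + (469/4)x^5 - (595/4)x^4 + (483/4)x^3 - (341/4)x^2 + (167/4)x - 37/4
S_{-1} ∇ f = -16x^7 - (231/4)x^6 - (469/4)x^5 - (595/4)x^4 - (483/4)x^3 - (341/4)x^2 - (167/4)x - 37/4
S_{-1} f = 2x^8 + (1/4)x^7 + 8x^3 - x
∇ S_{-1} f = 16x^7 - (217/4)x^6 + (427/4)x^5 - (525/4)x^4 + (413/4)x^3 - (107/4)x^2 - (39/4)x + 21/4
[S_{-1}, ∇] f = -32x^7 - (7/2)x^6 - 224x^5 - (35/2)x^4 - 224x^3 - (117/2)x^2 - 32x - 29/2
Δ [S_{-1}, ∇] f = -224x^6 - 693x^5 - (4585/2)x^4 - 3500x^3 - (7483/2)x^2 - 2224x - 1183/2
∇ (Δ ∘ [S_{-1}, ∇]) f = -1344x^5 - 105x^4 - 6720x^3 - 315x^2 - 4032x - 159
S_{-1} ∇ (Δ ∘ [S_{-1}, ∇]) f = 1344x^5 - 105x^4 + 6720x^3 - 315x^2 + 4032x - 159
S_{-1} (Δ ∘ [S_{-1}, ∇]) f = -224x^6 + 693x^5 - (4585/2)x^4 + 3500x^3 - (7483/2)x^2 + 2224x - 1183/2
∇ S_{-1} (Δ ∘ [S_{-1}, ∇]) f = -1344x^5 + 6825x^4 - 20580x^3 + 34545x^2 - 31962x + 12675
[S_{-1}, ∇] (Δ ∘ [S_{-1}, ∇]) f = 2688x^5 - 6930x^4 + 27300x^3 - 34860x^2 + 35994x - 12834
Δ [S_{-1}, ∇] (Δ ∘ [S_{-1}, ∇]) f = 13440x^4 - 840x^3 + 67200x^2 - 2100x + 24192


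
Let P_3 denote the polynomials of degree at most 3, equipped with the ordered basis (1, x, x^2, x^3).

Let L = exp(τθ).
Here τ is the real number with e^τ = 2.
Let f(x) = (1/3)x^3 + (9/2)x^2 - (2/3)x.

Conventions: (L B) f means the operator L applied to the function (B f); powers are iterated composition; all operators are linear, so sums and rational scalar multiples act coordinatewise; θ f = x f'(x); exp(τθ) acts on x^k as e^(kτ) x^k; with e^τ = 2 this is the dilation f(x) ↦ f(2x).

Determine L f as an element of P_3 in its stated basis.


the result is g(x) = (8/3)x^3 + 18x^2 - (4/3)x

exp(τθ) x^k = e^(kτ) x^k; with e^τ = 2 this sends x^k to 2^k x^k
x ↦ 2 x
x^2 ↦ 4 x^2
x^3 ↦ 8 x^3
applying this coordinatewise to f: exp(τθ) f = (8/3)x^3 + 18x^2 - (4/3)x


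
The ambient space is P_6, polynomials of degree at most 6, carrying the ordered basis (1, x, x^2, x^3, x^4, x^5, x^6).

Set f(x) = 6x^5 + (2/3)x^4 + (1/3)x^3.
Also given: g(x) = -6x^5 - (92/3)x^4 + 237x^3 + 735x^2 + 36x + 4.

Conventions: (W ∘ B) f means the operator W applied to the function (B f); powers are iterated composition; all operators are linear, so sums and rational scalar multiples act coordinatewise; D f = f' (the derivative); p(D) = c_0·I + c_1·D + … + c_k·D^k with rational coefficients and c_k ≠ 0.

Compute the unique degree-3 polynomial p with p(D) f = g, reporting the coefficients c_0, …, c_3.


D^0 f = 6x^5 + (2/3)x^4 + (1/3)x^3
D^1 f = 30x^4 + (8/3)x^3 + x^2
D^2 f = 120x^3 + 8x^2 + 2x
D^3 f = 360x^2 + 16x + 2
matching coefficients of g against c_0 f + c_1 Df + … from the top degree down determines the c_i
solution: c_0 = -1, c_1 = -1, c_2 = 2, c_3 = 2

c_0 = -1, c_1 = -1, c_2 = 2, c_3 = 2


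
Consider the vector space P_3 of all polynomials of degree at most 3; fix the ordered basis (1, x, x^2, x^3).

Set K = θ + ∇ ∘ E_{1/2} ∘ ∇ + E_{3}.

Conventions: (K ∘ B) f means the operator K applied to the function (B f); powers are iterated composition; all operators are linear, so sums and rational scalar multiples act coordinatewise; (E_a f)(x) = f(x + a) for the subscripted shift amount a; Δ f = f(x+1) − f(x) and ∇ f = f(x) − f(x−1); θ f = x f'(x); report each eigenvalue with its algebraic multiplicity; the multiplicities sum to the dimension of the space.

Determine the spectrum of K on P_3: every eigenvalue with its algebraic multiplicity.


λ = 1 (multiplicity 1), λ = 2 (multiplicity 1), λ = 3 (multiplicity 1), λ = 4 (multiplicity 1)

image of 1: 1
image of x: 2x + 3
image of x^2: 3x^2 + 6x + 11
image of x^3: 4x^3 + 9x^2 + 33x + 24
the matrix is upper triangular; its diagonal is (1, 2, 3, 4)
for a triangular matrix the eigenvalues are the diagonal entries, with algebraic multiplicity their repetition count


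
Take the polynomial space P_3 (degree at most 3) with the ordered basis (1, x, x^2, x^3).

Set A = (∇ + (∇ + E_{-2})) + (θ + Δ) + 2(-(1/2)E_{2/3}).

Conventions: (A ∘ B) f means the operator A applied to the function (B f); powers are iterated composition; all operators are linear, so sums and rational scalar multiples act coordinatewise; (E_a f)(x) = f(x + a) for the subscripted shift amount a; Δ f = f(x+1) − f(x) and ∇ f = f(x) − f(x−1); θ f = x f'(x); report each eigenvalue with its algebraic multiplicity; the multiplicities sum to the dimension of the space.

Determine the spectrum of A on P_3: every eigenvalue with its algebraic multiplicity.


λ = 0 (multiplicity 1), λ = 1 (multiplicity 1), λ = 2 (multiplicity 1), λ = 3 (multiplicity 1)

image of 1: 0
image of x: x + 1/3
image of x^2: 2x^2 + (2/3)x + 23/9
image of x^3: 3x^3 + x^2 + (23/3)x - 143/27
the matrix is upper triangular; its diagonal is (0, 1, 2, 3)
for a triangular matrix the eigenvalues are the diagonal entries, with algebraic multiplicity their repetition count


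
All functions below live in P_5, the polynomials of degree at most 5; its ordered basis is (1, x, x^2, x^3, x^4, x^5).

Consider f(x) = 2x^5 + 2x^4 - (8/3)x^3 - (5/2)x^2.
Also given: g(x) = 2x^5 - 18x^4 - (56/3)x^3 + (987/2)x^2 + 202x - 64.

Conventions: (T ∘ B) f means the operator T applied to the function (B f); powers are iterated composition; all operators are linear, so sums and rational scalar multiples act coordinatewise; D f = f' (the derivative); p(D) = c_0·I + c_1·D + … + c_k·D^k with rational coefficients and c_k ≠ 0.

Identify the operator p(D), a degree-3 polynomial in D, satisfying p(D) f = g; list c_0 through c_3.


c_0 = 1, c_1 = -2, c_2 = 0, c_3 = 4

D^0 f = 2x^5 + 2x^4 - (8/3)x^3 - (5/2)x^2
D^1 f = 10x^4 + 8x^3 - 8x^2 - 5x
D^2 f = 40x^3 + 24x^2 - 16x - 5
D^3 f = 120x^2 + 48x - 16
matching coefficients of g against c_0 f + c_1 Df + … from the top degree down determines the c_i
solution: c_0 = 1, c_1 = -2, c_2 = 0, c_3 = 4


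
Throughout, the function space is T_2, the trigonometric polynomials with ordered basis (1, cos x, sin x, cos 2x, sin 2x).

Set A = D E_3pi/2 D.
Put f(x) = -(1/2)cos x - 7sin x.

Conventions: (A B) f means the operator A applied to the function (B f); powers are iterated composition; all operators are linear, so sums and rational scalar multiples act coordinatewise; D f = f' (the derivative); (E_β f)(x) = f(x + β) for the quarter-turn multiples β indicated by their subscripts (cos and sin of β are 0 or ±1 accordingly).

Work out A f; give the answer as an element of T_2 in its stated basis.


the result is g(x) = -7cos x + (1/2)sin x

D f = -7cos x + (1/2)sin x
E_3pi/2 D f = -(1/2)cos x - 7sin x
D (E_3pi/2 D) f = -7cos x + (1/2)sin x


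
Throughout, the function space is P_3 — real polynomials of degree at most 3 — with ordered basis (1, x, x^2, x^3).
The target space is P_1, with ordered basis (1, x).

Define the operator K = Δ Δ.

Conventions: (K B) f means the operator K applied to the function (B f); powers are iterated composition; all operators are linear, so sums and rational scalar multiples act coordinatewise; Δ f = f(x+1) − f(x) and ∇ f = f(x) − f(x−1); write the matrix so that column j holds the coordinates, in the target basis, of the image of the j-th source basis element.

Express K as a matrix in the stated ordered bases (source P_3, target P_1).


the matrix is [[0, 0, 2, 6]; [0, 0, 0, 6]] (rows listed top to bottom)

image of 1: 0
image of x: 0
image of x^2: 2
image of x^3: 6x + 6
each image's coordinates form column j of the matrix


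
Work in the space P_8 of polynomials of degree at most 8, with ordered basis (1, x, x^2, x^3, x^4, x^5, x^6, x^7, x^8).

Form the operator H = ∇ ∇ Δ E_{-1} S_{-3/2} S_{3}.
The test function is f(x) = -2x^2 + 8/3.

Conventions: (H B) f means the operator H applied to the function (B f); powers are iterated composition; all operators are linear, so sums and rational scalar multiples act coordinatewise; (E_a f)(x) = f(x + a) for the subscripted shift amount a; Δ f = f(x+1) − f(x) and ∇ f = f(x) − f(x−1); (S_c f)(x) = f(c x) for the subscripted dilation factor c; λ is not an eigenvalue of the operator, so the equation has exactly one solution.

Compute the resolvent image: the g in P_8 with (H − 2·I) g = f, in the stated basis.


write g with unknown coordinates in the stated basis and equate coefficients in (H − 2·I) g = f
solving from the highest basis element down gives g = x^2 - 4/3
check: H g = 0
so H g − 2·g = -2x^2 + 8/3 = f ✓

the image equals g(x) = x^2 - 4/3


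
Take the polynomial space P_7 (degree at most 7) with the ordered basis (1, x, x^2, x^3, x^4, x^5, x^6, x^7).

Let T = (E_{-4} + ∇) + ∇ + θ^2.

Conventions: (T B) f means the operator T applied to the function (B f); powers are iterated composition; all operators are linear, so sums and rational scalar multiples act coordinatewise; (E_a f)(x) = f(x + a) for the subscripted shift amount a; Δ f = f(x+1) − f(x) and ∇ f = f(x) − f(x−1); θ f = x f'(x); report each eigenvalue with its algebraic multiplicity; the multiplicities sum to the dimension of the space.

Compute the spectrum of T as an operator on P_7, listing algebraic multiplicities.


λ = 1 (multiplicity 1), λ = 2 (multiplicity 1), λ = 5 (multiplicity 1), λ = 10 (multiplicity 1), λ = 17 (multiplicity 1), λ = 26 (multiplicity 1), λ = 37 (multiplicity 1), λ = 50 (multiplicity 1)

image of 1: 1
image of x: 2x - 2
image of x^2: 5x^2 - 4x + 14
image of x^3: 10x^3 - 6x^2 + 42x - 62
image of x^4: 17x^4 - 8x^3 + 84x^2 - 248x + 254
image of x^5: 26x^5 - 10x^4 + 140x^3 - 620x^2 + 1270x - 1022
image of x^6: 37x^6 - 12x^5 + 210x^4 - 1240x^3 + 3810x^2 - 6132x + 4094
image of x^7: 50x^7 - 14x^6 + 294x^5 - 2170x^4 + 8890x^3 - 21462x^2 + 28658x - 16382
the matrix is upper triangular; its diagonal is (1, 2, 5, 10, 17, 26, 37, 50)
for a triangular matrix the eigenvalues are the diagonal entries, with algebraic multiplicity their repetition count


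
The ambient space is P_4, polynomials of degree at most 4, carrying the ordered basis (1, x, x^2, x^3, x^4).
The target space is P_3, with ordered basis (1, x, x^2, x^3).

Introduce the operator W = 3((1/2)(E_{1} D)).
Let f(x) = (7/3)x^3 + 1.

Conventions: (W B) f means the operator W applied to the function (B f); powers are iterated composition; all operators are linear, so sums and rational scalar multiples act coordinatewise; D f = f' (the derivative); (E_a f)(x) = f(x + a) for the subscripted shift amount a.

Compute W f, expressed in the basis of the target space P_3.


D f = 7x^2
E_{1} D f = 7x^2 + 14x + 7
((1/2)(E_{1} D)) f = (7/2)x^2 + 7x + 7/2
(3((1/2)(E_{1} D))) f = (21/2)x^2 + 21x + 21/2

the image equals g(x) = (21/2)x^2 + 21x + 21/2


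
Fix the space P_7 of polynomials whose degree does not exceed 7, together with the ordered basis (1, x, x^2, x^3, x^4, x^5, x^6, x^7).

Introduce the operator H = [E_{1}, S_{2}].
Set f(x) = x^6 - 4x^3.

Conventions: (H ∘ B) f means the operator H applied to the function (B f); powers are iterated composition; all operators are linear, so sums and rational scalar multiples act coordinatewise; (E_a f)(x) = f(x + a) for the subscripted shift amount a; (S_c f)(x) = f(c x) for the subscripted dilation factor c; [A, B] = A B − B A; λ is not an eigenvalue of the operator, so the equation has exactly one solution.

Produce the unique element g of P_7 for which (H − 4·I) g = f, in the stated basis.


the image equals g(x) = -(1/4)x^6 - 12x^5 - 285x^4 - 3069x^3 - (60933/4)x^2 - 33507x - 210705/8

write g with unknown coordinates in the stated basis and equate coefficients in (H − 4·I) g = f
solving from the highest basis element down gives g = -(1/4)x^6 - 12x^5 - 285x^4 - 3069x^3 - (60933/4)x^2 - 33507x - 210705/8
check: H g = -48x^5 - 1140x^4 - 12280x^3 - 60933x^2 - 134028x - 210705/2
so H g − 4·g = x^6 - 4x^3 = f ✓


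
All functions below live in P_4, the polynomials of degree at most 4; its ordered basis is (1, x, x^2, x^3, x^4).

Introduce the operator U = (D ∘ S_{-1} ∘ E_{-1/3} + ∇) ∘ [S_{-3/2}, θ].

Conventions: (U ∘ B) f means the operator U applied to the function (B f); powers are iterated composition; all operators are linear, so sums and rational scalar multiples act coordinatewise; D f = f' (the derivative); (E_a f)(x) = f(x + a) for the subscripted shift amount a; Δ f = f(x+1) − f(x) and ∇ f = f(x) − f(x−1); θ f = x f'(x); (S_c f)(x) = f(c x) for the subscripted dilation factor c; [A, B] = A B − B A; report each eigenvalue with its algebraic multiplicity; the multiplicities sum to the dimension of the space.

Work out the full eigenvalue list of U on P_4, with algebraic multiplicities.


λ = 0 (multiplicity 5)

image of 1: 0
image of x: 0
image of x^2: 0
image of x^3: 0
image of x^4: 0
the matrix is upper triangular; its diagonal is (0, 0, 0, 0, 0)
for a triangular matrix the eigenvalues are the diagonal entries, with algebraic multiplicity their repetition count


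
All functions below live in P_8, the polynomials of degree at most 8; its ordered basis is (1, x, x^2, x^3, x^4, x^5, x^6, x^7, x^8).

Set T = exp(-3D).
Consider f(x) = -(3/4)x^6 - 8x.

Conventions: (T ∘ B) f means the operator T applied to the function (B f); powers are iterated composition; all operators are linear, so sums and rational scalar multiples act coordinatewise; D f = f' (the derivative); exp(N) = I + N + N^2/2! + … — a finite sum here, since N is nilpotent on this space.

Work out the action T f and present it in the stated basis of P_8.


the image equals g(x) = -(3/4)x^6 + (27/2)x^5 - (405/4)x^4 + 405x^3 - (3645/4)x^2 + (2171/2)x - 2091/4

order-1 term: (27/2)x^5 + 24
order-2 term: -(405/4)x^4
order-3 term: 405x^3
order-4 term: -(3645/4)x^2
order-5 term: (2187/2)x
order-6 term: -2187/4
the series for exp(-3D) f terminates at order 6
exp(-3D) f = -(3/4)x^6 + (27/2)x^5 - (405/4)x^4 + 405x^3 - (3645/4)x^2 + (2171/2)x - 2091/4


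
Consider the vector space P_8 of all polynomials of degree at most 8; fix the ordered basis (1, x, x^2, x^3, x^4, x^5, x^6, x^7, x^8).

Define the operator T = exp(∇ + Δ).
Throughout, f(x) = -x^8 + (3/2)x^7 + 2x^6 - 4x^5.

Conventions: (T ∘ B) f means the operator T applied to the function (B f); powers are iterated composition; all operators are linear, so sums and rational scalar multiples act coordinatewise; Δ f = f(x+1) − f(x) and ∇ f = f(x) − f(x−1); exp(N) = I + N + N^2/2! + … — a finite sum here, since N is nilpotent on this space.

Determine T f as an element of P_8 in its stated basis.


the image equals g(x) = -x^8 - (29/2)x^7 - 89x^6 - 414x^5 - 1635x^4 - 4464x^3 - 8393x^2 - 10392x - 6065

order-1 term: -16x^7 + 21x^6 - 88x^5 + 65x^4 - 32x^3 - 17x^2 + 8x - 5
order-2 term: -112x^6 + 126x^5 - 1000x^4 + 680x^3 - 1312x^2 + 352x - 128
order-3 term: -448x^5 + 420x^4 - 4160x^3 + 2200x^2 - 4864x + 772
order-4 term: -1120x^4 + 840x^3 - 8480x^2 + 3040x - 4736
order-5 term: -1792x^3 + 1008x^2 - 8576x + 1552
order-6 term: -1792x^2 + 672x - 3456
order-7 term: -1024x + 192
order-8 term: -256
the series for exp(∇ + Δ) f terminates at order 8
exp(∇ + Δ) f = -x^8 - (29/2)x^7 - 89x^6 - 414x^5 - 1635x^4 - 4464x^3 - 8393x^2 - 10392x - 6065


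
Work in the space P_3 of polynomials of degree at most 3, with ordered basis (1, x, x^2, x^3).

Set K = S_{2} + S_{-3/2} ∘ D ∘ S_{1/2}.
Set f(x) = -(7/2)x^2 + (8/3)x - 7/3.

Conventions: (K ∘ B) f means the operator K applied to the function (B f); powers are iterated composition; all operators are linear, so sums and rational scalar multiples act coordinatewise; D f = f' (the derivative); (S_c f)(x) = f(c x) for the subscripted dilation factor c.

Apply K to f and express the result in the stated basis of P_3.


g(x) = -14x^2 + (191/24)x - 1

S_{2} f = -14x^2 + (16/3)x - 7/3
S_{1/2} f = -(7/8)x^2 + (4/3)x - 7/3
D S_{1/2} f = -(7/4)x + 4/3
S_{-3/2} D S_{1/2} f = (21/8)x + 4/3
(S_{2} + S_{-3/2} ∘ D ∘ S_{1/2}) f = -14x^2 + (191/24)x - 1
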